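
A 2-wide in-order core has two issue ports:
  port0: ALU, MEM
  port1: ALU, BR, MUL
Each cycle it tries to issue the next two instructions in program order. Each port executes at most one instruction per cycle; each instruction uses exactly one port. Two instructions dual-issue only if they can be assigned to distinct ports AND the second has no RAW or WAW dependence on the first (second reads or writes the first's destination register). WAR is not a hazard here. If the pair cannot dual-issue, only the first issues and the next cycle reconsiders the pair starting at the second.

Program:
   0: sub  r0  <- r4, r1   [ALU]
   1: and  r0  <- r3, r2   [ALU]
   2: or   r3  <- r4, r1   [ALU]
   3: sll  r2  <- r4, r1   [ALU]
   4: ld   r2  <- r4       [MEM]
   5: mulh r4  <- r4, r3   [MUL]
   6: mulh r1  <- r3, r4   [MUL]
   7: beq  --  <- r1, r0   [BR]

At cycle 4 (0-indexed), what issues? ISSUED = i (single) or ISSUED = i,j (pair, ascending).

ISSUED = 6

t=0 i0:sub ; WAW r0
t=1 i1/i2:and/or ; dual
t=2 i3:sll ; WAW r2
t=3 i4/i5:ld/mulh ; dual
t=4 i6:mulh ; no-port MUL/BR
t=5 i7:beq ; tail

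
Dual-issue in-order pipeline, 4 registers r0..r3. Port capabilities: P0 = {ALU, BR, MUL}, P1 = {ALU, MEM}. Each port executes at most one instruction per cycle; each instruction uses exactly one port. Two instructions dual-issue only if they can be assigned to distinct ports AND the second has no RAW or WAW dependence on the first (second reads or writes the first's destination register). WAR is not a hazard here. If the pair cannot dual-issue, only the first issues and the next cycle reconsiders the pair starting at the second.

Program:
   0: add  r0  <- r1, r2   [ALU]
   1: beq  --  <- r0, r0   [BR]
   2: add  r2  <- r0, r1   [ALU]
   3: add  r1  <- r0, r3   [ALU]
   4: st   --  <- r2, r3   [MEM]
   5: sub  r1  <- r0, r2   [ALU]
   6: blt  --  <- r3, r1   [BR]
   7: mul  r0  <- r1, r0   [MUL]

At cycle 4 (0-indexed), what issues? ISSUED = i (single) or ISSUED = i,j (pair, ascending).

0. add.ALU @i0  | RAW r0
1. beq.BR/add.ALU @i1,i2  | pair
2. add.ALU/st.MEM @i3,i4  | pair
3. sub.ALU @i5  | RAW r1
4. blt.BR @i6  | no-port BR/MUL
5. mul.MUL @i7  | tail

ISSUED = 6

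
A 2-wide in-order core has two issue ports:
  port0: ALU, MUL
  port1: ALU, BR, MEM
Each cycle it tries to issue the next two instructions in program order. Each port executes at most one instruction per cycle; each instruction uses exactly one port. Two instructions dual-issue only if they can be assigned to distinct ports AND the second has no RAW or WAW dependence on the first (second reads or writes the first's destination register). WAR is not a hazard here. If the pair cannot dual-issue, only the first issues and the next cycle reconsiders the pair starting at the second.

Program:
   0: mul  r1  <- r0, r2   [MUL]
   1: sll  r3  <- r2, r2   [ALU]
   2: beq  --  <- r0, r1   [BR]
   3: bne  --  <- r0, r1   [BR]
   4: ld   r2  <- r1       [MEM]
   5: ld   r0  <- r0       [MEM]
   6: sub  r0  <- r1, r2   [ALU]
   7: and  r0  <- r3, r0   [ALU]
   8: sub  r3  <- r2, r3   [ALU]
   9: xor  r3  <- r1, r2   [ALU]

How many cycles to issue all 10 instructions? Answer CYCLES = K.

CYCLES = 8

  cy0 -> i0+i1 (mul.MUL;sll.ALU) 2-wide
  cy1 -> i2 (beq.BR) no-port BR/BR
  cy2 -> i3 (bne.BR) no-port BR/MEM
  cy3 -> i4 (ld.MEM) no-port MEM/MEM
  cy4 -> i5 (ld.MEM) WAW r0
  cy5 -> i6 (sub.ALU) RAW+WAW r0
  cy6 -> i7+i8 (and.ALU;sub.ALU) 2-wide
  cy7 -> i9 (xor.ALU) tail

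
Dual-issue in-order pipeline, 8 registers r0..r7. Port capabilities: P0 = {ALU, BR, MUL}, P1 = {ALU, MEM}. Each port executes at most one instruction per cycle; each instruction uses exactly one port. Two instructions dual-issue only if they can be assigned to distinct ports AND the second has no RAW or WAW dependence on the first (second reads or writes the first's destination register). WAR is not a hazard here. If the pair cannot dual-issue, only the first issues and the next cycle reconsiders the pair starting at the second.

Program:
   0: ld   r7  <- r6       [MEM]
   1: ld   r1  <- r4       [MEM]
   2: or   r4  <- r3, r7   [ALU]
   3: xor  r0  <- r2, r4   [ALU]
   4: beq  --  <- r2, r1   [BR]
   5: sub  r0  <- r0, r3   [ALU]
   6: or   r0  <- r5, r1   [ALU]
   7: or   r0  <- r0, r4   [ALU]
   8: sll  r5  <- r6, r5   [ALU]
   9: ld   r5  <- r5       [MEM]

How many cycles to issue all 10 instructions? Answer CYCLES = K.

CYCLES = 7

[0] i0  ld  -- no-port MEM/MEM
[1] i1/i2  ld/or  -- pair
[2] i3/i4  xor/beq  -- pair
[3] i5  sub  -- WAW r0
[4] i6  or  -- RAW+WAW r0
[5] i7/i8  or/sll  -- pair
[6] i9  ld  -- tail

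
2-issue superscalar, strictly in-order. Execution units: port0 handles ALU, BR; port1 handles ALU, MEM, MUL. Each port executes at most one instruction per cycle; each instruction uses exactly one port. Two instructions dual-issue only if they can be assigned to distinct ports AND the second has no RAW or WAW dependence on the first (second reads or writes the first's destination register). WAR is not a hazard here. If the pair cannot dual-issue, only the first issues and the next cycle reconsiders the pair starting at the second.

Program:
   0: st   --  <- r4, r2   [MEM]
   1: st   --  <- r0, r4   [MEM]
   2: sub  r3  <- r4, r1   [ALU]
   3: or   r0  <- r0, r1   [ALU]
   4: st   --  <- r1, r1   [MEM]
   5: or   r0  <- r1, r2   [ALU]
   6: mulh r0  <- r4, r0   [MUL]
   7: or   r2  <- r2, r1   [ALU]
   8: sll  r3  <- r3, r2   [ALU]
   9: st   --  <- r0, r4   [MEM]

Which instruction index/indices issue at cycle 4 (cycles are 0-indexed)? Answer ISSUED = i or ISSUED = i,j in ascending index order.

  cy0 -> i0 (st) no-port MEM/MEM
  cy1 -> i1/i2 (st;sub) pair
  cy2 -> i3/i4 (or;st) pair
  cy3 -> i5 (or) RAW+WAW r0
  cy4 -> i6/i7 (mulh;or) pair
  cy5 -> i8/i9 (sll;st) pair

ISSUED = 6,7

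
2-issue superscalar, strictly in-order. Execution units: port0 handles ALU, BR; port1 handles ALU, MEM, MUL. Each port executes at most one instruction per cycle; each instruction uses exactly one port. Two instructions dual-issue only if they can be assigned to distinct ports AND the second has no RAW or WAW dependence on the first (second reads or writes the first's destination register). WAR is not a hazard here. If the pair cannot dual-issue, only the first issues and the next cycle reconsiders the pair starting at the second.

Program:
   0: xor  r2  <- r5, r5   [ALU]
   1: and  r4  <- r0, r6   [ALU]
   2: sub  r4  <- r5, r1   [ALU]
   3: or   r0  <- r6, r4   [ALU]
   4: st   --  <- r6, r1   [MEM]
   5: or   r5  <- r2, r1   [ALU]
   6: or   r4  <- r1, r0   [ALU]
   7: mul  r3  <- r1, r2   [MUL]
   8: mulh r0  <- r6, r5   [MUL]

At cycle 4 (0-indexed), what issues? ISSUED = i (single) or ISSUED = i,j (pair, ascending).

ISSUED = 7

#0 head=0: xor.ALU;and.ALU i0/i1 pair
#1 head=2: sub.ALU i2 RAW r4
#2 head=3: or.ALU;st.MEM i3/i4 pair
#3 head=5: or.ALU;or.ALU i5/i6 pair
#4 head=7: mul.MUL i7 no-port MUL/MUL
#5 head=8: mulh.MUL i8 tail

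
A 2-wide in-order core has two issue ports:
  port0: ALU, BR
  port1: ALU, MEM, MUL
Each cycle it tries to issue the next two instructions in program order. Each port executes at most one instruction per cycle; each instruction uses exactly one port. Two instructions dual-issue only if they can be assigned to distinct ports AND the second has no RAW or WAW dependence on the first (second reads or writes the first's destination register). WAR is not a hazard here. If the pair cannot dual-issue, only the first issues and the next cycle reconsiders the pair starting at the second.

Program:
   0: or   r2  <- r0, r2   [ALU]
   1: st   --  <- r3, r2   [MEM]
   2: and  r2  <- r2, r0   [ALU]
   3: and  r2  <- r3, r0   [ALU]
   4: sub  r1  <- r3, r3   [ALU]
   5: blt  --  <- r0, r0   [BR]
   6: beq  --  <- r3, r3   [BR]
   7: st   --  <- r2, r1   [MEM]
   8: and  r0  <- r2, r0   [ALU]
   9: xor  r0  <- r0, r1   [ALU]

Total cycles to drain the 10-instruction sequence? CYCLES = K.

CYCLES = 7

0. or.ALU @i0  | RAW r2
1. st.MEM and.ALU @i1+i2  | pair
2. and.ALU sub.ALU @i3+i4  | pair
3. blt.BR @i5  | no-port BR/BR
4. beq.BR st.MEM @i6+i7  | pair
5. and.ALU @i8  | RAW+WAW r0
6. xor.ALU @i9  | tail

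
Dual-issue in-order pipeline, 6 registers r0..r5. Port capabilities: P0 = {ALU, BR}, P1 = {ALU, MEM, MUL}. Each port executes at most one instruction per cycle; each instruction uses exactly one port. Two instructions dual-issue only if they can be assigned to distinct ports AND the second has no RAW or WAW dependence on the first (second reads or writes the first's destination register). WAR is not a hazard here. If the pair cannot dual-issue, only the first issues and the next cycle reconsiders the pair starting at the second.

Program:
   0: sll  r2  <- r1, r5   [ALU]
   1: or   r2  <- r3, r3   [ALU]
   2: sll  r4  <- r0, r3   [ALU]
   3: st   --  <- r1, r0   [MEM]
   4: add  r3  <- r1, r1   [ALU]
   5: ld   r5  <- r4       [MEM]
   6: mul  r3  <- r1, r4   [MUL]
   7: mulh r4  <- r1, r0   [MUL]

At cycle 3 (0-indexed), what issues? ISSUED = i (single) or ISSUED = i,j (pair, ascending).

ISSUED = 5

#0 head=0: sll.ALU i0 WAW r2
#1 head=1: or.ALU+sll.ALU i1+i2 2-wide
#2 head=3: st.MEM+add.ALU i3+i4 2-wide
#3 head=5: ld.MEM i5 no-port MEM/MUL
#4 head=6: mul.MUL i6 no-port MUL/MUL
#5 head=7: mulh.MUL i7 tail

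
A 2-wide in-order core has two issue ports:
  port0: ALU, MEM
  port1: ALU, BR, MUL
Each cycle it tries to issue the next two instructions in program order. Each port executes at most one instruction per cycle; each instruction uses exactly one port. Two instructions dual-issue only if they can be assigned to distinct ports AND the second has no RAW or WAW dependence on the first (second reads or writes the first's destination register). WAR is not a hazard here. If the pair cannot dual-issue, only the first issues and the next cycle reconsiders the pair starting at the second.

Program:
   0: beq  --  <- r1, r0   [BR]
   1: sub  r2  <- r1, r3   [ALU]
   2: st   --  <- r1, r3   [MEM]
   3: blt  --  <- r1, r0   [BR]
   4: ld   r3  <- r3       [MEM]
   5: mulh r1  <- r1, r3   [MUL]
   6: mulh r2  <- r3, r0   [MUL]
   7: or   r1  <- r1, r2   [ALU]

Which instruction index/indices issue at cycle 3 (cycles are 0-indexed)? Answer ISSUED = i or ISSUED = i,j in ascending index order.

#0 head=0: beq.BR/sub.ALU i0&i1 dual
#1 head=2: st.MEM/blt.BR i2&i3 dual
#2 head=4: ld.MEM i4 RAW r3
#3 head=5: mulh.MUL i5 no-port MUL/MUL
#4 head=6: mulh.MUL i6 RAW r2
#5 head=7: or.ALU i7 tail

ISSUED = 5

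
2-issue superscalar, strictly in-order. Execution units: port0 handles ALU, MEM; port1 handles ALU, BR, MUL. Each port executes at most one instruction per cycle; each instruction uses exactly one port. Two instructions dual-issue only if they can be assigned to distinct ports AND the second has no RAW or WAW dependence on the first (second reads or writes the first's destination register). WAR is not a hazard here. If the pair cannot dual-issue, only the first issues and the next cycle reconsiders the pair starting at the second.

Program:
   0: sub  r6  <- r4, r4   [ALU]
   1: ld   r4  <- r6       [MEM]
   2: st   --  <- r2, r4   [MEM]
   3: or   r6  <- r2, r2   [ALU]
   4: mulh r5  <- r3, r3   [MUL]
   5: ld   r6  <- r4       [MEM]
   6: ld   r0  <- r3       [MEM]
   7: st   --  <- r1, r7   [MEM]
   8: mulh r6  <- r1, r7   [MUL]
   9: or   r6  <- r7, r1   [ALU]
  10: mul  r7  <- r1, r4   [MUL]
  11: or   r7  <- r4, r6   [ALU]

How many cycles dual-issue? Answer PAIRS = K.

PAIRS = 4

[0] i0  sub.ALU  -- RAW r6
[1] i1  ld.MEM  -- no-port MEM/MEM
[2] i2+i3  st.MEM or.ALU  -- dual
[3] i4+i5  mulh.MUL ld.MEM  -- dual
[4] i6  ld.MEM  -- no-port MEM/MEM
[5] i7+i8  st.MEM mulh.MUL  -- dual
[6] i9+i10  or.ALU mul.MUL  -- dual
[7] i11  or.ALU  -- tail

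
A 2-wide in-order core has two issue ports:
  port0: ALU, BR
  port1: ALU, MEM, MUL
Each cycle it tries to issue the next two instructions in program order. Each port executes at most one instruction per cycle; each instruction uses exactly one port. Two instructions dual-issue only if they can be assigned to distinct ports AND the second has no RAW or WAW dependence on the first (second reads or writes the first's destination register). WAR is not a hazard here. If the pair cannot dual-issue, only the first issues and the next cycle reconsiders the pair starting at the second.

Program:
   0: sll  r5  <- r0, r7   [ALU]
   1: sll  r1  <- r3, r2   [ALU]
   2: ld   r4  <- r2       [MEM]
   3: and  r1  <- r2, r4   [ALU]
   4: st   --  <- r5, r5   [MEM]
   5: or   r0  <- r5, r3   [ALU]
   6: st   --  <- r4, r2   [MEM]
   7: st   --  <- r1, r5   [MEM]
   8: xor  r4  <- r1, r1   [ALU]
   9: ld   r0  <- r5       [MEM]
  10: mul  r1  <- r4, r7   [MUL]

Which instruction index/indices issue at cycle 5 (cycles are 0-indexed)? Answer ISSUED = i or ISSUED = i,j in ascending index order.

c0: i0&i1 sll.ALU+sll.ALU  pair
c1: i2 ld.MEM  RAW r4
c2: i3&i4 and.ALU+st.MEM  pair
c3: i5&i6 or.ALU+st.MEM  pair
c4: i7&i8 st.MEM+xor.ALU  pair
c5: i9 ld.MEM  no-port MEM/MUL
c6: i10 mul.MUL  tail

ISSUED = 9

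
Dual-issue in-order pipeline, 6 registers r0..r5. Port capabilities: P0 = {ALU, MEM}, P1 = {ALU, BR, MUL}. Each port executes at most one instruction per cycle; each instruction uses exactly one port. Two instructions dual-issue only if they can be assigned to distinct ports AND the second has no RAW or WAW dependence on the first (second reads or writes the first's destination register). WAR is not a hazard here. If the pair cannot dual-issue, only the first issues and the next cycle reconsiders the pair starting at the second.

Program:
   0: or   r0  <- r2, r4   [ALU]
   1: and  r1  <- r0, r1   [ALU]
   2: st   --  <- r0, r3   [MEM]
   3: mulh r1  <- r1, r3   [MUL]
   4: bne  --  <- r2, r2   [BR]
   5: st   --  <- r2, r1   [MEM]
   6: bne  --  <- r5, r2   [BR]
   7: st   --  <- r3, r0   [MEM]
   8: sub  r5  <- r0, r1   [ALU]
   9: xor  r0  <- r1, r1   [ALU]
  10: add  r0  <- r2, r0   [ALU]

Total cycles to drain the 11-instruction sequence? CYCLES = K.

#0 head=0: or i0 RAW r0
#1 head=1: and;st i1+i2 pair
#2 head=3: mulh i3 no-port MUL/BR
#3 head=4: bne;st i4+i5 pair
#4 head=6: bne;st i6+i7 pair
#5 head=8: sub;xor i8+i9 pair
#6 head=10: add i10 tail

CYCLES = 7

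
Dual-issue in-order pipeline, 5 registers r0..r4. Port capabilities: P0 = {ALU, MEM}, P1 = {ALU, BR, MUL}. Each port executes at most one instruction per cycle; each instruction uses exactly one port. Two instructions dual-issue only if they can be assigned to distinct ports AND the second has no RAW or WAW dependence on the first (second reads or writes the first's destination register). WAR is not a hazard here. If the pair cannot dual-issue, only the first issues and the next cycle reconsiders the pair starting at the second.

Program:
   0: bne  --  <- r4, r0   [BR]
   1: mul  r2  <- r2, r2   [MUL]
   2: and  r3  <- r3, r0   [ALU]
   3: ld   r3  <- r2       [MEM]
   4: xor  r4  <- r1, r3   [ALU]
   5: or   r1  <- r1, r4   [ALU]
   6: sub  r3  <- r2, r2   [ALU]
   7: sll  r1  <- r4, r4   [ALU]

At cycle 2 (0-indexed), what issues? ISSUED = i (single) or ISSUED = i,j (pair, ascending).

ISSUED = 3

  cy0 -> i0 (bne.BR) no-port BR/MUL
  cy1 -> i1&i2 (mul.MUL+and.ALU) pair
  cy2 -> i3 (ld.MEM) RAW r3
  cy3 -> i4 (xor.ALU) RAW r4
  cy4 -> i5&i6 (or.ALU+sub.ALU) pair
  cy5 -> i7 (sll.ALU) tail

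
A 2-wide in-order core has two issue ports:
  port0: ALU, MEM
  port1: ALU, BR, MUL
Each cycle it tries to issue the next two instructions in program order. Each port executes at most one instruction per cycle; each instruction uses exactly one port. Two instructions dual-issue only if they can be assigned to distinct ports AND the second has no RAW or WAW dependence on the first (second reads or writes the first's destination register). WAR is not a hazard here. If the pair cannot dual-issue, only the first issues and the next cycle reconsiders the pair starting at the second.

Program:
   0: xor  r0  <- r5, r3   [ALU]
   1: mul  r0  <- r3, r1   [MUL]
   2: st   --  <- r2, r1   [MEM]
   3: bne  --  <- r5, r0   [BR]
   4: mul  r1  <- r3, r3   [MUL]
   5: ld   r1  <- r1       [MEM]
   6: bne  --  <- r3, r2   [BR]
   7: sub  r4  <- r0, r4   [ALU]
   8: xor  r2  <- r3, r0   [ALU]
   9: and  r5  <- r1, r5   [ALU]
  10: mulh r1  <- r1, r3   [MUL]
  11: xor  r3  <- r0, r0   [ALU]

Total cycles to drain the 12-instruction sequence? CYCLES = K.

CYCLES = 8

0. xor @i0  | WAW r0
1. mul;st @i1/i2  | 2-wide
2. bne @i3  | no-port BR/MUL
3. mul @i4  | RAW+WAW r1
4. ld;bne @i5/i6  | 2-wide
5. sub;xor @i7/i8  | 2-wide
6. and;mulh @i9/i10  | 2-wide
7. xor @i11  | tail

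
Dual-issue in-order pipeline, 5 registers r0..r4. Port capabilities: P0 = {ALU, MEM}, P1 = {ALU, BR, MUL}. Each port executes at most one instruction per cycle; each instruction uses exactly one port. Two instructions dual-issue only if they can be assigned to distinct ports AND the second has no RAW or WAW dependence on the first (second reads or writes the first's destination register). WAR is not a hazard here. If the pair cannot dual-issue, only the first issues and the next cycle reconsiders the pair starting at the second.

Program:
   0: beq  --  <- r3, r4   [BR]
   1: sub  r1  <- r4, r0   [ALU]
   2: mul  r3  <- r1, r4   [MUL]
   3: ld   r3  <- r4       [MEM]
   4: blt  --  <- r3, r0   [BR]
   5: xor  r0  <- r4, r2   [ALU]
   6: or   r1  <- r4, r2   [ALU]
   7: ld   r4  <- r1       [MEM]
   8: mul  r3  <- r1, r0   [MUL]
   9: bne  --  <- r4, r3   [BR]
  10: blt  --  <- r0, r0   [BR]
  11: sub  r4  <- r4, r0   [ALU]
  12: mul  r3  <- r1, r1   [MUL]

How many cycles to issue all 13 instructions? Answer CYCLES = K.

CYCLES = 9

[0] i0,i1  beq/sub  -- 2-wide
[1] i2  mul  -- WAW r3
[2] i3  ld  -- RAW r3
[3] i4,i5  blt/xor  -- 2-wide
[4] i6  or  -- RAW r1
[5] i7,i8  ld/mul  -- 2-wide
[6] i9  bne  -- no-port BR/BR
[7] i10,i11  blt/sub  -- 2-wide
[8] i12  mul  -- tail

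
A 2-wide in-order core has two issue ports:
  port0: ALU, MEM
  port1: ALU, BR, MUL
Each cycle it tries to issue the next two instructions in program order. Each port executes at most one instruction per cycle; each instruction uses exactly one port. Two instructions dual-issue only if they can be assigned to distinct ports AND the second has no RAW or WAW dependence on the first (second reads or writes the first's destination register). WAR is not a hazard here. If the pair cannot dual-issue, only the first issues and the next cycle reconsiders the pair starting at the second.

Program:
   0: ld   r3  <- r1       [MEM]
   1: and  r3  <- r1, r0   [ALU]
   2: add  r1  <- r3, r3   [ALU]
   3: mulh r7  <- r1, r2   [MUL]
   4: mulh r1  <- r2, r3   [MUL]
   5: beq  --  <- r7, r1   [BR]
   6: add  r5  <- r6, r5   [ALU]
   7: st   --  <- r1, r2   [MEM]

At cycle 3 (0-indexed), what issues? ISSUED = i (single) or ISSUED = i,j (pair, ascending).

c0: i0 ld  WAW r3
c1: i1 and  RAW r3
c2: i2 add  RAW r1
c3: i3 mulh  no-port MUL/MUL
c4: i4 mulh  no-port MUL/BR
c5: i5,i6 beq+add  pair
c6: i7 st  tail

ISSUED = 3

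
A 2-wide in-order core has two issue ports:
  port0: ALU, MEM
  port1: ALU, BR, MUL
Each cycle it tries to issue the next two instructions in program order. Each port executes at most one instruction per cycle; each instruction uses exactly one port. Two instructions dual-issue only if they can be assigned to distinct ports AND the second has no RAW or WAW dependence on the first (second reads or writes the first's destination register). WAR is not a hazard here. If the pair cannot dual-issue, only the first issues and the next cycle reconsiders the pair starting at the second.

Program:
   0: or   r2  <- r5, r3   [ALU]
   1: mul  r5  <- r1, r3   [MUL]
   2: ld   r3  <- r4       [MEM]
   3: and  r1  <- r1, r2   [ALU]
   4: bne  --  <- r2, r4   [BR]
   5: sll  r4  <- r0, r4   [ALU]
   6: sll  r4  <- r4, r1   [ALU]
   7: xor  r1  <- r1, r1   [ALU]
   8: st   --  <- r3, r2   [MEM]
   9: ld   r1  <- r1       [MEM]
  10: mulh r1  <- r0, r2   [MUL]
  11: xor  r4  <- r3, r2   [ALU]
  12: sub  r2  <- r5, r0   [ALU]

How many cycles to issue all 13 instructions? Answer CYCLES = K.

CYCLES = 8

0. or.ALU mul.MUL @i0&i1  | 2-wide
1. ld.MEM and.ALU @i2&i3  | 2-wide
2. bne.BR sll.ALU @i4&i5  | 2-wide
3. sll.ALU xor.ALU @i6&i7  | 2-wide
4. st.MEM @i8  | no-port MEM/MEM
5. ld.MEM @i9  | WAW r1
6. mulh.MUL xor.ALU @i10&i11  | 2-wide
7. sub.ALU @i12  | tail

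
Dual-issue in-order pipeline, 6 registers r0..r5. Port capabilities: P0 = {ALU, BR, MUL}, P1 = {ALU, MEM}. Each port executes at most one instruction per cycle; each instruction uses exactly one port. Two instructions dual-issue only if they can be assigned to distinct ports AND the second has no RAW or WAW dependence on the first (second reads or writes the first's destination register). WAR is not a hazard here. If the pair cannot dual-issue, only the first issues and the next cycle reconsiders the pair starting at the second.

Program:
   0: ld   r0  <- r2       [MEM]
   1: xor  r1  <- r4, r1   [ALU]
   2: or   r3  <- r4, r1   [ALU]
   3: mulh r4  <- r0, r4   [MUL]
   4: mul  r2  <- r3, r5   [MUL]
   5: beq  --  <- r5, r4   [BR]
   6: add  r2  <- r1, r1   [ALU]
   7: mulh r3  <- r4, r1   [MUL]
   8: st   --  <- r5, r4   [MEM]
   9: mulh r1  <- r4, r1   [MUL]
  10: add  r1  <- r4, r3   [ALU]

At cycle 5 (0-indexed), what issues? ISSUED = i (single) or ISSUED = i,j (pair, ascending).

ISSUED = 9

[0] i0&i1  ld.MEM xor.ALU  -- pair
[1] i2&i3  or.ALU mulh.MUL  -- pair
[2] i4  mul.MUL  -- no-port MUL/BR
[3] i5&i6  beq.BR add.ALU  -- pair
[4] i7&i8  mulh.MUL st.MEM  -- pair
[5] i9  mulh.MUL  -- WAW r1
[6] i10  add.ALU  -- tail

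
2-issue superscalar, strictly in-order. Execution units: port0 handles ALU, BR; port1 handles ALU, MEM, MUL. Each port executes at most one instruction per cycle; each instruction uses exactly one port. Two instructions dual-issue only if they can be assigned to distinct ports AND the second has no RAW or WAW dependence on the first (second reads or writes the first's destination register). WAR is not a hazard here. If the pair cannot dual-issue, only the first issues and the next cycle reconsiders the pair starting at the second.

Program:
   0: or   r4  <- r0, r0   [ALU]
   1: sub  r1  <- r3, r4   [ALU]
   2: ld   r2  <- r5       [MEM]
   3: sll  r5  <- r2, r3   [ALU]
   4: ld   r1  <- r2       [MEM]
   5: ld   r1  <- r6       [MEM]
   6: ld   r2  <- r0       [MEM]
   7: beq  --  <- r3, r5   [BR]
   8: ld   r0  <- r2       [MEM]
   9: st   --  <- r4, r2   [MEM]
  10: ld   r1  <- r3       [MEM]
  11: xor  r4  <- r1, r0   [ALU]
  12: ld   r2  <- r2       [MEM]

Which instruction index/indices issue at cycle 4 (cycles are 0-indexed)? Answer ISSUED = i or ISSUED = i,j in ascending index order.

c0: i0 or  RAW r4
c1: i1,i2 sub ld  dual
c2: i3,i4 sll ld  dual
c3: i5 ld  no-port MEM/MEM
c4: i6,i7 ld beq  dual
c5: i8 ld  no-port MEM/MEM
c6: i9 st  no-port MEM/MEM
c7: i10 ld  RAW r1
c8: i11,i12 xor ld  dual

ISSUED = 6,7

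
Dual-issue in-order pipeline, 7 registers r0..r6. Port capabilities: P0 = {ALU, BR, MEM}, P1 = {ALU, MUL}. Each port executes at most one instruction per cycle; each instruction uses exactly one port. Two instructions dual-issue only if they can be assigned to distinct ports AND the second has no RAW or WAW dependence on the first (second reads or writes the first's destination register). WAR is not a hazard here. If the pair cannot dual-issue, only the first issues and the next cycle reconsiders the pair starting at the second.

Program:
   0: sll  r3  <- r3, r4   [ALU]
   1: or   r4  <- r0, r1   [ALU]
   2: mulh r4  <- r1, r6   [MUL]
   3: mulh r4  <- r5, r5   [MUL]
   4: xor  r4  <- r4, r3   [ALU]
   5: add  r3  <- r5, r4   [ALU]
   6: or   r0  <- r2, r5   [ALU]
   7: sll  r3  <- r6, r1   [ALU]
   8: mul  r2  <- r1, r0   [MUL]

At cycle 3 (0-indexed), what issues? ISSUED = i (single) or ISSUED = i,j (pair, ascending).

t=0 i0,i1:sll.ALU/or.ALU ; dual
t=1 i2:mulh.MUL ; no-port MUL/MUL
t=2 i3:mulh.MUL ; RAW+WAW r4
t=3 i4:xor.ALU ; RAW r4
t=4 i5,i6:add.ALU/or.ALU ; dual
t=5 i7,i8:sll.ALU/mul.MUL ; dual

ISSUED = 4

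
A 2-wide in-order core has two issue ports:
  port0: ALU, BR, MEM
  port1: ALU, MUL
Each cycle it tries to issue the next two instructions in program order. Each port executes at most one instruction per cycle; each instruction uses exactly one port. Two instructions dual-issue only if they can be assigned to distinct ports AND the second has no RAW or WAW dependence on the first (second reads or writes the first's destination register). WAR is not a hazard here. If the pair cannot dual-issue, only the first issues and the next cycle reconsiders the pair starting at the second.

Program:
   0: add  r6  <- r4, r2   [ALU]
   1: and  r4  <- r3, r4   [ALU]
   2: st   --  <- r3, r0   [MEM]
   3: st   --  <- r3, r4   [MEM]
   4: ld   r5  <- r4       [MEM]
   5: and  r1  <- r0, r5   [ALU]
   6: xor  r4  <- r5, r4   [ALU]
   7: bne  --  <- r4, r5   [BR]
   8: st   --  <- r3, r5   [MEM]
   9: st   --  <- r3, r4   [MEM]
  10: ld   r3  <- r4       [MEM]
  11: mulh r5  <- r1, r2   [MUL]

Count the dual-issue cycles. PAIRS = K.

  cy0 -> i0/i1 (add.ALU and.ALU) dual
  cy1 -> i2 (st.MEM) no-port MEM/MEM
  cy2 -> i3 (st.MEM) no-port MEM/MEM
  cy3 -> i4 (ld.MEM) RAW r5
  cy4 -> i5/i6 (and.ALU xor.ALU) dual
  cy5 -> i7 (bne.BR) no-port BR/MEM
  cy6 -> i8 (st.MEM) no-port MEM/MEM
  cy7 -> i9 (st.MEM) no-port MEM/MEM
  cy8 -> i10/i11 (ld.MEM mulh.MUL) dual

PAIRS = 3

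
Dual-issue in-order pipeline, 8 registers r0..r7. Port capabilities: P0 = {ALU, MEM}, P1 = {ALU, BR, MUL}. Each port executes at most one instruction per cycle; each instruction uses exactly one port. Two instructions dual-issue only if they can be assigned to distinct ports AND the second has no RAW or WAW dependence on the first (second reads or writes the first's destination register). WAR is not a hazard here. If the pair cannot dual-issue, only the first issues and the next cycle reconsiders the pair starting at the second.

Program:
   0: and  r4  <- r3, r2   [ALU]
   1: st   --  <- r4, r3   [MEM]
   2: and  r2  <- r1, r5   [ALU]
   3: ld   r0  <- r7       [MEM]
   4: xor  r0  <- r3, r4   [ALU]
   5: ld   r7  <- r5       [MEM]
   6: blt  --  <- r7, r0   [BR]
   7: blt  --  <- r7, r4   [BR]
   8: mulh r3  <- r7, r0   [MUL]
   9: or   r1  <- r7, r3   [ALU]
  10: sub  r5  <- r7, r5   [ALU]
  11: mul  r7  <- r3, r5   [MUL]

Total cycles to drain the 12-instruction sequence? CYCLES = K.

CYCLES = 9

#0 head=0: and.ALU i0 RAW r4
#1 head=1: st.MEM;and.ALU i1&i2 dual
#2 head=3: ld.MEM i3 WAW r0
#3 head=4: xor.ALU;ld.MEM i4&i5 dual
#4 head=6: blt.BR i6 no-port BR/BR
#5 head=7: blt.BR i7 no-port BR/MUL
#6 head=8: mulh.MUL i8 RAW r3
#7 head=9: or.ALU;sub.ALU i9&i10 dual
#8 head=11: mul.MUL i11 tail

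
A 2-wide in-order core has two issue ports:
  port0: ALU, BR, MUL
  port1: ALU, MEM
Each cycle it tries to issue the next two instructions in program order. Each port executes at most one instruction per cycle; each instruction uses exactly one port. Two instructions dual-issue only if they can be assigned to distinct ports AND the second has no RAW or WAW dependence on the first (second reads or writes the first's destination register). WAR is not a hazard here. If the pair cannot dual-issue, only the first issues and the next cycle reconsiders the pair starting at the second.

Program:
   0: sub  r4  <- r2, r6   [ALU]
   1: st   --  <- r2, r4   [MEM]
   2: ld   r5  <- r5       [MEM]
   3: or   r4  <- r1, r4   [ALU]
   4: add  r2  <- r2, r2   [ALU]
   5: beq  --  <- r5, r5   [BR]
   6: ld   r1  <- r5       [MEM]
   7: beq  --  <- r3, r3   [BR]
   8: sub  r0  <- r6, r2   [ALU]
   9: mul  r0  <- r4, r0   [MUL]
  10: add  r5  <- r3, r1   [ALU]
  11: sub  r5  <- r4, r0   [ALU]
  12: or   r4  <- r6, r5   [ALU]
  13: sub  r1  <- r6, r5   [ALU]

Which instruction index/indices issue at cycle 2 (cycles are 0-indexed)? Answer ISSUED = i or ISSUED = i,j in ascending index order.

ISSUED = 2,3

c0: i0 sub  RAW r4
c1: i1 st  no-port MEM/MEM
c2: i2,i3 ld/or  dual
c3: i4,i5 add/beq  dual
c4: i6,i7 ld/beq  dual
c5: i8 sub  RAW+WAW r0
c6: i9,i10 mul/add  dual
c7: i11 sub  RAW r5
c8: i12,i13 or/sub  dual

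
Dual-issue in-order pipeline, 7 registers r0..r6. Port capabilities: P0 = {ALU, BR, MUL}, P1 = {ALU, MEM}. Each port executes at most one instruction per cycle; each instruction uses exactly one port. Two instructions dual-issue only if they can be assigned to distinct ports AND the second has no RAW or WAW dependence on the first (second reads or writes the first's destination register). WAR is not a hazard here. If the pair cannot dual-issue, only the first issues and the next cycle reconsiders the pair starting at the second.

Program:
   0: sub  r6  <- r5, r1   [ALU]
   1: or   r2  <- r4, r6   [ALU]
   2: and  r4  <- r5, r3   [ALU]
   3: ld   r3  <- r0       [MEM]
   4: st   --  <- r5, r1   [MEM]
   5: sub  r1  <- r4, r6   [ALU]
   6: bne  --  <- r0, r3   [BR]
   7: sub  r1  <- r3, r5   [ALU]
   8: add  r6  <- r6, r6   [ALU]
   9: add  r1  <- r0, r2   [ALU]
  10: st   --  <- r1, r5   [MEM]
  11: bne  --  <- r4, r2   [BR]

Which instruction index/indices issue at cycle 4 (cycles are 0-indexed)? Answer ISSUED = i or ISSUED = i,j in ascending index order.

c0: i0 sub.ALU  RAW r6
c1: i1,i2 or.ALU/and.ALU  dual
c2: i3 ld.MEM  no-port MEM/MEM
c3: i4,i5 st.MEM/sub.ALU  dual
c4: i6,i7 bne.BR/sub.ALU  dual
c5: i8,i9 add.ALU/add.ALU  dual
c6: i10,i11 st.MEM/bne.BR  dual

ISSUED = 6,7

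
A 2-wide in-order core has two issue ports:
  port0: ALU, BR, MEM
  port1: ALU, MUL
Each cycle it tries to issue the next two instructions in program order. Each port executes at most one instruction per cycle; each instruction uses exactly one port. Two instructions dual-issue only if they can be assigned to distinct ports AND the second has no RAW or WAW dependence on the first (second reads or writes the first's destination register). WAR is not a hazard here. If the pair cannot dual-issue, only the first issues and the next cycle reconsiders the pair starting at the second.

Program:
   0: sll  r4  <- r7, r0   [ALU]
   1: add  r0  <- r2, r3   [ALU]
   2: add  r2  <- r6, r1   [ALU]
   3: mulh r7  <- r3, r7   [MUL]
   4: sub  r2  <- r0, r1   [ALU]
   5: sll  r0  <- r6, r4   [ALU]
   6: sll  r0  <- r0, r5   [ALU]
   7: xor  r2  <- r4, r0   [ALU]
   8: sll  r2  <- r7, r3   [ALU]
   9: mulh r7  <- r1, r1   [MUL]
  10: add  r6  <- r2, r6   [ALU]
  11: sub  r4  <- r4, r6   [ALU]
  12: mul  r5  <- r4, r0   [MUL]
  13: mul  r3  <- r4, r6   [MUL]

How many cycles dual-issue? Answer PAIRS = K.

c0: i0/i1 sll.ALU/add.ALU  dual
c1: i2/i3 add.ALU/mulh.MUL  dual
c2: i4/i5 sub.ALU/sll.ALU  dual
c3: i6 sll.ALU  RAW r0
c4: i7 xor.ALU  WAW r2
c5: i8/i9 sll.ALU/mulh.MUL  dual
c6: i10 add.ALU  RAW r6
c7: i11 sub.ALU  RAW r4
c8: i12 mul.MUL  no-port MUL/MUL
c9: i13 mul.MUL  tail

PAIRS = 4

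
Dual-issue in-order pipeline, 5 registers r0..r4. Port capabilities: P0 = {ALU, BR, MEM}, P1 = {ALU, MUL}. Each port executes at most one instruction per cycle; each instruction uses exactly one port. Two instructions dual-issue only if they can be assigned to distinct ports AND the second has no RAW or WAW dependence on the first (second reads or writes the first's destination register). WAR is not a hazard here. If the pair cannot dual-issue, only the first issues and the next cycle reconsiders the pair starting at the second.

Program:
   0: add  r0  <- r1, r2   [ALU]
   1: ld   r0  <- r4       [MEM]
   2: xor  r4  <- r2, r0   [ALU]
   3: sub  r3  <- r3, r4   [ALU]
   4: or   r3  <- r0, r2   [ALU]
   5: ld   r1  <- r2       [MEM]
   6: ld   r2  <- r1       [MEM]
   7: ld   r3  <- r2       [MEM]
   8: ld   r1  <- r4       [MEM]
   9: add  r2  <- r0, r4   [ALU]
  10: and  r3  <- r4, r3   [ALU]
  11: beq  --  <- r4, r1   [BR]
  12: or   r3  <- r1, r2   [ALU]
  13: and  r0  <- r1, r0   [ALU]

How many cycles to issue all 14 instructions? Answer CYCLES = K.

CYCLES = 10

c0: i0 add  WAW r0
c1: i1 ld  RAW r0
c2: i2 xor  RAW r4
c3: i3 sub  WAW r3
c4: i4+i5 or/ld  pair
c5: i6 ld  no-port MEM/MEM
c6: i7 ld  no-port MEM/MEM
c7: i8+i9 ld/add  pair
c8: i10+i11 and/beq  pair
c9: i12+i13 or/and  pair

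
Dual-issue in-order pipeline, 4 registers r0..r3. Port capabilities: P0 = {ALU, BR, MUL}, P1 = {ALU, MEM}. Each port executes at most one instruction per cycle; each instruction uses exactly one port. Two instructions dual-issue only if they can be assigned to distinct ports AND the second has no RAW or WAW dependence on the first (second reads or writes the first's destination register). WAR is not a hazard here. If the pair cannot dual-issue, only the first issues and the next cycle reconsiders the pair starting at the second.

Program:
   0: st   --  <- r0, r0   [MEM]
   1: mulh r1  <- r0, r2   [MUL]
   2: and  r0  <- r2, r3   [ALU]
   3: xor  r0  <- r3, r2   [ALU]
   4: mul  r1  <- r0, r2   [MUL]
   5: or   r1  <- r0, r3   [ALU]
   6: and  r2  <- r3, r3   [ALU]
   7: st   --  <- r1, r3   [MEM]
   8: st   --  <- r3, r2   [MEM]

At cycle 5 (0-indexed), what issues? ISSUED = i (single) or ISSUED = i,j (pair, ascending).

[0] i0+i1  st.MEM mulh.MUL  -- dual
[1] i2  and.ALU  -- WAW r0
[2] i3  xor.ALU  -- RAW r0
[3] i4  mul.MUL  -- WAW r1
[4] i5+i6  or.ALU and.ALU  -- dual
[5] i7  st.MEM  -- no-port MEM/MEM
[6] i8  st.MEM  -- tail

ISSUED = 7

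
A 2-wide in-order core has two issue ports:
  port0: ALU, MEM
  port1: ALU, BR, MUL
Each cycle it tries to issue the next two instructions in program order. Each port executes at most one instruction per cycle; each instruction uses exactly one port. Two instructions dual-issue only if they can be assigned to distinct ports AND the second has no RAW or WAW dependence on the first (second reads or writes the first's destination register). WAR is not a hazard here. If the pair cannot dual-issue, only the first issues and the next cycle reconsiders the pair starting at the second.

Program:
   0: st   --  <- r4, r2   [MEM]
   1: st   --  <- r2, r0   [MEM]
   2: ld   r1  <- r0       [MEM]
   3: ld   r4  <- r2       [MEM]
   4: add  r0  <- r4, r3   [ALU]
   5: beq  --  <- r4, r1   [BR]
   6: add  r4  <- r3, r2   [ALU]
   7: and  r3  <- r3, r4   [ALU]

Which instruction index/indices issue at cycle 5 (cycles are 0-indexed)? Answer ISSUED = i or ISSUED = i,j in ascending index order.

#0 head=0: st i0 no-port MEM/MEM
#1 head=1: st i1 no-port MEM/MEM
#2 head=2: ld i2 no-port MEM/MEM
#3 head=3: ld i3 RAW r4
#4 head=4: add/beq i4&i5 pair
#5 head=6: add i6 RAW r4
#6 head=7: and i7 tail

ISSUED = 6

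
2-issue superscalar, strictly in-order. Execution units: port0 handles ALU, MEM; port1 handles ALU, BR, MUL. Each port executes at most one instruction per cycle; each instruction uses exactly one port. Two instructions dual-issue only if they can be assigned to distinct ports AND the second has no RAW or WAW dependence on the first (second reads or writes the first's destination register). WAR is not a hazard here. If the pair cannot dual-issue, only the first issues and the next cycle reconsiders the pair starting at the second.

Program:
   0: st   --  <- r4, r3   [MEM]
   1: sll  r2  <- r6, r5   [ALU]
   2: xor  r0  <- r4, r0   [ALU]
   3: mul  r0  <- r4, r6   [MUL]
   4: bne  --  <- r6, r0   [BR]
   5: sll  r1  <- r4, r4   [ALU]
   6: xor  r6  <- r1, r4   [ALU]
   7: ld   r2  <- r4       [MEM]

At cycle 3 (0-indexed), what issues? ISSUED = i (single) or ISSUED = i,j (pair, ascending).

ISSUED = 4,5

[0] i0,i1  st.MEM sll.ALU  -- dual
[1] i2  xor.ALU  -- WAW r0
[2] i3  mul.MUL  -- no-port MUL/BR
[3] i4,i5  bne.BR sll.ALU  -- dual
[4] i6,i7  xor.ALU ld.MEM  -- dual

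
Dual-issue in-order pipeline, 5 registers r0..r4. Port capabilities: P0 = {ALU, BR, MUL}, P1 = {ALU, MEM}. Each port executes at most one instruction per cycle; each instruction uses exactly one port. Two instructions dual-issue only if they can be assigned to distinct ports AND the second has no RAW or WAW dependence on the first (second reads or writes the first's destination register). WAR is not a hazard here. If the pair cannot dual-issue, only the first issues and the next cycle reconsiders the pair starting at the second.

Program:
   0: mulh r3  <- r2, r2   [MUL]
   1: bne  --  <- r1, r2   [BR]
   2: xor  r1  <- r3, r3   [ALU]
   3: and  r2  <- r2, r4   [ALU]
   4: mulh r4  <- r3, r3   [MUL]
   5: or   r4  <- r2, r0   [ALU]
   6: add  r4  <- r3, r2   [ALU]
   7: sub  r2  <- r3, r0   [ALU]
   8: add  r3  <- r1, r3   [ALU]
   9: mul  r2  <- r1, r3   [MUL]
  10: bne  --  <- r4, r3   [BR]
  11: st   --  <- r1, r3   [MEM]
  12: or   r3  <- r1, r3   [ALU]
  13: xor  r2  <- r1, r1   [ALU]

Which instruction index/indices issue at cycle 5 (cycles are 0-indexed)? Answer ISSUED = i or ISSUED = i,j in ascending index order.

[0] i0  mulh  -- no-port MUL/BR
[1] i1,i2  bne;xor  -- pair
[2] i3,i4  and;mulh  -- pair
[3] i5  or  -- WAW r4
[4] i6,i7  add;sub  -- pair
[5] i8  add  -- RAW r3
[6] i9  mul  -- no-port MUL/BR
[7] i10,i11  bne;st  -- pair
[8] i12,i13  or;xor  -- pair

ISSUED = 8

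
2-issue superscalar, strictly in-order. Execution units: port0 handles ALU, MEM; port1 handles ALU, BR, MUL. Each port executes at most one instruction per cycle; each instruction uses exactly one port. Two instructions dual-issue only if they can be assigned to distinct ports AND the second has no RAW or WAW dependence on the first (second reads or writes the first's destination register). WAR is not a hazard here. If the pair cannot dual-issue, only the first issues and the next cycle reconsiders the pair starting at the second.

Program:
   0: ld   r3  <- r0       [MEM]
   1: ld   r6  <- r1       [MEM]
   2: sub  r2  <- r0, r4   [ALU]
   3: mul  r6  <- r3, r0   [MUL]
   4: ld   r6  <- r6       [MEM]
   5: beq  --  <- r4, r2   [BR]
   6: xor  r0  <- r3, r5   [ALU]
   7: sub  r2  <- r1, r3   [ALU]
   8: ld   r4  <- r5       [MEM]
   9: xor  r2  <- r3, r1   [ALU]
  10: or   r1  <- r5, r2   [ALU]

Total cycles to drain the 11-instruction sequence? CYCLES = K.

0. ld @i0  | no-port MEM/MEM
1. ld/sub @i1/i2  | 2-wide
2. mul @i3  | RAW+WAW r6
3. ld/beq @i4/i5  | 2-wide
4. xor/sub @i6/i7  | 2-wide
5. ld/xor @i8/i9  | 2-wide
6. or @i10  | tail

CYCLES = 7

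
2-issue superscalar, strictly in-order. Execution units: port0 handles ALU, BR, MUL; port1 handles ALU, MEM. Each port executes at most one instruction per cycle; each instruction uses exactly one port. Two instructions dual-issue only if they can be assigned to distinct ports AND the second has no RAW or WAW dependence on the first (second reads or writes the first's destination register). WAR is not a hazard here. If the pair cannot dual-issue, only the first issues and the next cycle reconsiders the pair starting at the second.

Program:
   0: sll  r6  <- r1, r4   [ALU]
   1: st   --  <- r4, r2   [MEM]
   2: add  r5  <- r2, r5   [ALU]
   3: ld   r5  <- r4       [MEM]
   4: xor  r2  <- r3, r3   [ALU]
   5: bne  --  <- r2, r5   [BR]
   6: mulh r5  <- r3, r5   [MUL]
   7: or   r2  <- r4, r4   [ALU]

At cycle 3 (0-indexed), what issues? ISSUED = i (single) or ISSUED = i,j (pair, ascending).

ISSUED = 5

  cy0 -> i0,i1 (sll/st) dual
  cy1 -> i2 (add) WAW r5
  cy2 -> i3,i4 (ld/xor) dual
  cy3 -> i5 (bne) no-port BR/MUL
  cy4 -> i6,i7 (mulh/or) dual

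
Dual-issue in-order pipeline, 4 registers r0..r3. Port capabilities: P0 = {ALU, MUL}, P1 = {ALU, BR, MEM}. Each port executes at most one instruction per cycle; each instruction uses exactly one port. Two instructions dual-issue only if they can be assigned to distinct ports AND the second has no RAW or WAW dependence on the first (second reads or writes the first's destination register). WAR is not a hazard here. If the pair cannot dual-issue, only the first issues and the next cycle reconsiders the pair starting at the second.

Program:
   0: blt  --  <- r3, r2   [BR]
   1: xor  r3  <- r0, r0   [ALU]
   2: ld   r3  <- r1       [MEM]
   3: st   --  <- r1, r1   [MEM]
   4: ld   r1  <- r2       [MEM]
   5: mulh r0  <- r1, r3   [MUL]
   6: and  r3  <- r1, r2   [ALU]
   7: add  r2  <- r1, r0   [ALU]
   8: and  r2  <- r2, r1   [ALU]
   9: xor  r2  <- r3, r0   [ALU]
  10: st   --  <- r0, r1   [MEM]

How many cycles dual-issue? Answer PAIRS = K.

[0] i0&i1  blt xor  -- dual
[1] i2  ld  -- no-port MEM/MEM
[2] i3  st  -- no-port MEM/MEM
[3] i4  ld  -- RAW r1
[4] i5&i6  mulh and  -- dual
[5] i7  add  -- RAW+WAW r2
[6] i8  and  -- WAW r2
[7] i9&i10  xor st  -- dual

PAIRS = 3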